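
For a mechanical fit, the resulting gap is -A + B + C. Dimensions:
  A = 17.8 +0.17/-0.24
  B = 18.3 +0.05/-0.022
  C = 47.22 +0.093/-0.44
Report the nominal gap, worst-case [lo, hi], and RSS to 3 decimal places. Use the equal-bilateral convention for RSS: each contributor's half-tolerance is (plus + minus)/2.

Stack each dimension's contribution:
  -A: nom -17.800 → Σnom=-17.800; wc +0.240/-0.170 → slack +0.240/-0.170; half-tol=0.205, Σhalf²=0.042025
  +B: nom +18.300 → Σnom=0.500; wc +0.050/-0.022 → slack +0.290/-0.192; half-tol=0.036, Σhalf²=0.043321
  +C: nom +47.220 → Σnom=47.720; wc +0.093/-0.440 → slack +0.383/-0.632; half-tol=0.267, Σhalf²=0.114343
Nominal = 47.720. Worst-case = [47.720 - 0.632, 47.720 + 0.383] = [47.088, 48.103]. RSS = √0.114343 = 0.338.

nominal=47.720 wc=[47.088,48.103] rss=0.338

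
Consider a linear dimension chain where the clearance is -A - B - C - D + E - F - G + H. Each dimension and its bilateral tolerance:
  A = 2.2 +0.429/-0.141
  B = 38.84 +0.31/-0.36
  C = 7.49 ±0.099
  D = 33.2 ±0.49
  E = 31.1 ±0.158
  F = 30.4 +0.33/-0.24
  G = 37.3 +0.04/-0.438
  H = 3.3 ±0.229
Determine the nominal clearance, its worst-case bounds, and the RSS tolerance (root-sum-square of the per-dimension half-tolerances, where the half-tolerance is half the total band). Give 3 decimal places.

Stack each dimension's contribution:
  -A: nom -2.200 → Σnom=-2.200; wc +0.141/-0.429 → slack +0.141/-0.429; half-tol=0.285, Σhalf²=0.081225
  -B: nom -38.840 → Σnom=-41.040; wc +0.360/-0.310 → slack +0.501/-0.739; half-tol=0.335, Σhalf²=0.193450
  -C: nom -7.490 → Σnom=-48.530; wc +0.099/-0.099 → slack +0.600/-0.838; half-tol=0.099, Σhalf²=0.203251
  -D: nom -33.200 → Σnom=-81.730; wc +0.490/-0.490 → slack +1.090/-1.328; half-tol=0.490, Σhalf²=0.443351
  +E: nom +31.100 → Σnom=-50.630; wc +0.158/-0.158 → slack +1.248/-1.486; half-tol=0.158, Σhalf²=0.468315
  -F: nom -30.400 → Σnom=-81.030; wc +0.240/-0.330 → slack +1.488/-1.816; half-tol=0.285, Σhalf²=0.549540
  -G: nom -37.300 → Σnom=-118.330; wc +0.438/-0.040 → slack +1.926/-1.856; half-tol=0.239, Σhalf²=0.606661
  +H: nom +3.300 → Σnom=-115.030; wc +0.229/-0.229 → slack +2.155/-2.085; half-tol=0.229, Σhalf²=0.659102
Nominal = -115.030. Worst-case = [-115.030 - 2.085, -115.030 + 2.155] = [-117.115, -112.875]. RSS = √0.659102 = 0.812.

nominal=-115.030 wc=[-117.115,-112.875] rss=0.812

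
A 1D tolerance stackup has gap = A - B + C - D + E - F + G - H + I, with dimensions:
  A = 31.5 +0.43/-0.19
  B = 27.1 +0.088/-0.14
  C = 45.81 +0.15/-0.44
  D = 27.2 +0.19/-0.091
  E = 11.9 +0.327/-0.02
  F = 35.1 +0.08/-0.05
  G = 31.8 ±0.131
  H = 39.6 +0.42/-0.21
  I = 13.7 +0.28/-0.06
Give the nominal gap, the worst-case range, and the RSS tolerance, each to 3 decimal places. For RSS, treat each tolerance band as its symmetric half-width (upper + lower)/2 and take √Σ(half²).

Stack each dimension's contribution:
  +A: nom +31.500 → Σnom=31.500; wc +0.430/-0.190 → slack +0.430/-0.190; half-tol=0.310, Σhalf²=0.096100
  -B: nom -27.100 → Σnom=4.400; wc +0.140/-0.088 → slack +0.570/-0.278; half-tol=0.114, Σhalf²=0.109096
  +C: nom +45.810 → Σnom=50.210; wc +0.150/-0.440 → slack +0.720/-0.718; half-tol=0.295, Σhalf²=0.196121
  -D: nom -27.200 → Σnom=23.010; wc +0.091/-0.190 → slack +0.811/-0.908; half-tol=0.141, Σhalf²=0.215861
  +E: nom +11.900 → Σnom=34.910; wc +0.327/-0.020 → slack +1.138/-0.928; half-tol=0.174, Σhalf²=0.245964
  -F: nom -35.100 → Σnom=-0.190; wc +0.050/-0.080 → slack +1.188/-1.008; half-tol=0.065, Σhalf²=0.250188
  +G: nom +31.800 → Σnom=31.610; wc +0.131/-0.131 → slack +1.319/-1.139; half-tol=0.131, Σhalf²=0.267349
  -H: nom -39.600 → Σnom=-7.990; wc +0.210/-0.420 → slack +1.529/-1.559; half-tol=0.315, Σhalf²=0.366574
  +I: nom +13.700 → Σnom=5.710; wc +0.280/-0.060 → slack +1.809/-1.619; half-tol=0.170, Σhalf²=0.395474
Nominal = 5.710. Worst-case = [5.710 - 1.619, 5.710 + 1.809] = [4.091, 7.519]. RSS = √0.395474 = 0.629.

nominal=5.710 wc=[4.091,7.519] rss=0.629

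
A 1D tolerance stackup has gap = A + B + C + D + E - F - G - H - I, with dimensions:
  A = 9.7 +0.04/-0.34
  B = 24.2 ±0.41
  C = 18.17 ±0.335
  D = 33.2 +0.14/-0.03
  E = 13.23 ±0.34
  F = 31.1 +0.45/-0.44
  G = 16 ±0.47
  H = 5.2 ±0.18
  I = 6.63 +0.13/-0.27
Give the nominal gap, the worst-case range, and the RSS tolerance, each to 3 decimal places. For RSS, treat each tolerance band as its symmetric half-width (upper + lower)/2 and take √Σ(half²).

Stack each dimension's contribution:
  +A: nom +9.700 → Σnom=9.700; wc +0.040/-0.340 → slack +0.040/-0.340; half-tol=0.190, Σhalf²=0.036100
  +B: nom +24.200 → Σnom=33.900; wc +0.410/-0.410 → slack +0.450/-0.750; half-tol=0.410, Σhalf²=0.204200
  +C: nom +18.170 → Σnom=52.070; wc +0.335/-0.335 → slack +0.785/-1.085; half-tol=0.335, Σhalf²=0.316425
  +D: nom +33.200 → Σnom=85.270; wc +0.140/-0.030 → slack +0.925/-1.115; half-tol=0.085, Σhalf²=0.323650
  +E: nom +13.230 → Σnom=98.500; wc +0.340/-0.340 → slack +1.265/-1.455; half-tol=0.340, Σhalf²=0.439250
  -F: nom -31.100 → Σnom=67.400; wc +0.440/-0.450 → slack +1.705/-1.905; half-tol=0.445, Σhalf²=0.637275
  -G: nom -16.000 → Σnom=51.400; wc +0.470/-0.470 → slack +2.175/-2.375; half-tol=0.470, Σhalf²=0.858175
  -H: nom -5.200 → Σnom=46.200; wc +0.180/-0.180 → slack +2.355/-2.555; half-tol=0.180, Σhalf²=0.890575
  -I: nom -6.630 → Σnom=39.570; wc +0.270/-0.130 → slack +2.625/-2.685; half-tol=0.200, Σhalf²=0.930575
Nominal = 39.570. Worst-case = [39.570 - 2.685, 39.570 + 2.625] = [36.885, 42.195]. RSS = √0.930575 = 0.965.

nominal=39.570 wc=[36.885,42.195] rss=0.965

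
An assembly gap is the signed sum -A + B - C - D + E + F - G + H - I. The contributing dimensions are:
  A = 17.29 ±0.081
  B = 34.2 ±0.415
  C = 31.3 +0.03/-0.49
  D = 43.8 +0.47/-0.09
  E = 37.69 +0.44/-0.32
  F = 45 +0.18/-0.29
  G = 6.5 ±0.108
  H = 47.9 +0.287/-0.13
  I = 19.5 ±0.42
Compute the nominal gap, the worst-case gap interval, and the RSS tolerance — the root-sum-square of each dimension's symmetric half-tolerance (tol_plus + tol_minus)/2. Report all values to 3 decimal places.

Stack each dimension's contribution:
  -A: nom -17.290 → Σnom=-17.290; wc +0.081/-0.081 → slack +0.081/-0.081; half-tol=0.081, Σhalf²=0.006561
  +B: nom +34.200 → Σnom=16.910; wc +0.415/-0.415 → slack +0.496/-0.496; half-tol=0.415, Σhalf²=0.178786
  -C: nom -31.300 → Σnom=-14.390; wc +0.490/-0.030 → slack +0.986/-0.526; half-tol=0.260, Σhalf²=0.246386
  -D: nom -43.800 → Σnom=-58.190; wc +0.090/-0.470 → slack +1.076/-0.996; half-tol=0.280, Σhalf²=0.324786
  +E: nom +37.690 → Σnom=-20.500; wc +0.440/-0.320 → slack +1.516/-1.316; half-tol=0.380, Σhalf²=0.469186
  +F: nom +45.000 → Σnom=24.500; wc +0.180/-0.290 → slack +1.696/-1.606; half-tol=0.235, Σhalf²=0.524411
  -G: nom -6.500 → Σnom=18.000; wc +0.108/-0.108 → slack +1.804/-1.714; half-tol=0.108, Σhalf²=0.536075
  +H: nom +47.900 → Σnom=65.900; wc +0.287/-0.130 → slack +2.091/-1.844; half-tol=0.208, Σhalf²=0.579547
  -I: nom -19.500 → Σnom=46.400; wc +0.420/-0.420 → slack +2.511/-2.264; half-tol=0.420, Σhalf²=0.755947
Nominal = 46.400. Worst-case = [46.400 - 2.264, 46.400 + 2.511] = [44.136, 48.911]. RSS = √0.755947 = 0.869.

nominal=46.400 wc=[44.136,48.911] rss=0.869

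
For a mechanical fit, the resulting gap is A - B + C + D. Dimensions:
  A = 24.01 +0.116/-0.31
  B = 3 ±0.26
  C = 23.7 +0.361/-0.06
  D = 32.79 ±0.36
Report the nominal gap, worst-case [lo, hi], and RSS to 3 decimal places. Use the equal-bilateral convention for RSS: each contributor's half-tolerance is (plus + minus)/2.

nominal=77.500 wc=[76.510,78.597] rss=0.536

Stack each dimension's contribution:
  +A: nom +24.010 → Σnom=24.010; wc +0.116/-0.310 → slack +0.116/-0.310; half-tol=0.213, Σhalf²=0.045369
  -B: nom -3.000 → Σnom=21.010; wc +0.260/-0.260 → slack +0.376/-0.570; half-tol=0.260, Σhalf²=0.112969
  +C: nom +23.700 → Σnom=44.710; wc +0.361/-0.060 → slack +0.737/-0.630; half-tol=0.210, Σhalf²=0.157279
  +D: nom +32.790 → Σnom=77.500; wc +0.360/-0.360 → slack +1.097/-0.990; half-tol=0.360, Σhalf²=0.286879
Nominal = 77.500. Worst-case = [77.500 - 0.990, 77.500 + 1.097] = [76.510, 78.597]. RSS = √0.286879 = 0.536.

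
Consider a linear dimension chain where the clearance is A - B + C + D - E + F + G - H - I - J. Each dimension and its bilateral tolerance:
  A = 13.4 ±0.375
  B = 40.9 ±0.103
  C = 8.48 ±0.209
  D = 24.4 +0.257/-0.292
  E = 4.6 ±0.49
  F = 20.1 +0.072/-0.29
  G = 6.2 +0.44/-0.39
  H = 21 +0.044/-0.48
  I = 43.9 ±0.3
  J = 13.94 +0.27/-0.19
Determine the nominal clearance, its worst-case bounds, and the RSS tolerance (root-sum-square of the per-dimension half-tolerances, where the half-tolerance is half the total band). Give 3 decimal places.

nominal=-51.760 wc=[-54.523,-48.844] rss=0.963

Stack each dimension's contribution:
  +A: nom +13.400 → Σnom=13.400; wc +0.375/-0.375 → slack +0.375/-0.375; half-tol=0.375, Σhalf²=0.140625
  -B: nom -40.900 → Σnom=-27.500; wc +0.103/-0.103 → slack +0.478/-0.478; half-tol=0.103, Σhalf²=0.151234
  +C: nom +8.480 → Σnom=-19.020; wc +0.209/-0.209 → slack +0.687/-0.687; half-tol=0.209, Σhalf²=0.194915
  +D: nom +24.400 → Σnom=5.380; wc +0.257/-0.292 → slack +0.944/-0.979; half-tol=0.274, Σhalf²=0.270265
  -E: nom -4.600 → Σnom=0.780; wc +0.490/-0.490 → slack +1.434/-1.469; half-tol=0.490, Σhalf²=0.510365
  +F: nom +20.100 → Σnom=20.880; wc +0.072/-0.290 → slack +1.506/-1.759; half-tol=0.181, Σhalf²=0.543126
  +G: nom +6.200 → Σnom=27.080; wc +0.440/-0.390 → slack +1.946/-2.149; half-tol=0.415, Σhalf²=0.715351
  -H: nom -21.000 → Σnom=6.080; wc +0.480/-0.044 → slack +2.426/-2.193; half-tol=0.262, Σhalf²=0.783995
  -I: nom -43.900 → Σnom=-37.820; wc +0.300/-0.300 → slack +2.726/-2.493; half-tol=0.300, Σhalf²=0.873995
  -J: nom -13.940 → Σnom=-51.760; wc +0.190/-0.270 → slack +2.916/-2.763; half-tol=0.230, Σhalf²=0.926895
Nominal = -51.760. Worst-case = [-51.760 - 2.763, -51.760 + 2.916] = [-54.523, -48.844]. RSS = √0.926895 = 0.963.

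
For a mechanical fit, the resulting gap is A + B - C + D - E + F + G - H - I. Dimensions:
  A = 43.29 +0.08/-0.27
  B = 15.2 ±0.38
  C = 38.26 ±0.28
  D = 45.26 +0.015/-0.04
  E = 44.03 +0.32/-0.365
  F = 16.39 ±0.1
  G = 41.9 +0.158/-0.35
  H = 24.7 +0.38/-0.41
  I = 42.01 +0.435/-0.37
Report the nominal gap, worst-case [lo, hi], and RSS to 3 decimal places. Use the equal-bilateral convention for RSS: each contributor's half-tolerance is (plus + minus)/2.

Stack each dimension's contribution:
  +A: nom +43.290 → Σnom=43.290; wc +0.080/-0.270 → slack +0.080/-0.270; half-tol=0.175, Σhalf²=0.030625
  +B: nom +15.200 → Σnom=58.490; wc +0.380/-0.380 → slack +0.460/-0.650; half-tol=0.380, Σhalf²=0.175025
  -C: nom -38.260 → Σnom=20.230; wc +0.280/-0.280 → slack +0.740/-0.930; half-tol=0.280, Σhalf²=0.253425
  +D: nom +45.260 → Σnom=65.490; wc +0.015/-0.040 → slack +0.755/-0.970; half-tol=0.028, Σhalf²=0.254181
  -E: nom -44.030 → Σnom=21.460; wc +0.365/-0.320 → slack +1.120/-1.290; half-tol=0.343, Σhalf²=0.371488
  +F: nom +16.390 → Σnom=37.850; wc +0.100/-0.100 → slack +1.220/-1.390; half-tol=0.100, Σhalf²=0.381488
  +G: nom +41.900 → Σnom=79.750; wc +0.158/-0.350 → slack +1.378/-1.740; half-tol=0.254, Σhalf²=0.446004
  -H: nom -24.700 → Σnom=55.050; wc +0.410/-0.380 → slack +1.788/-2.120; half-tol=0.395, Σhalf²=0.602029
  -I: nom -42.010 → Σnom=13.040; wc +0.370/-0.435 → slack +2.158/-2.555; half-tol=0.402, Σhalf²=0.764035
Nominal = 13.040. Worst-case = [13.040 - 2.555, 13.040 + 2.158] = [10.485, 15.198]. RSS = √0.764035 = 0.874.

nominal=13.040 wc=[10.485,15.198] rss=0.874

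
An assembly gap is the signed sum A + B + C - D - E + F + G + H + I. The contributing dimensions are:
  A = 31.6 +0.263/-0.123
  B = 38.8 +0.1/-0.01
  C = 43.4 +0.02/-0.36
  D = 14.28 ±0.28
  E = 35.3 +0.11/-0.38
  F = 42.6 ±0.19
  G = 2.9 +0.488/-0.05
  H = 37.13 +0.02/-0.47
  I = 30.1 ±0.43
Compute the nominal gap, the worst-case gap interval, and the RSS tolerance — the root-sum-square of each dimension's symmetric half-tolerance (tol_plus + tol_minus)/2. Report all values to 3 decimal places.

Stack each dimension's contribution:
  +A: nom +31.600 → Σnom=31.600; wc +0.263/-0.123 → slack +0.263/-0.123; half-tol=0.193, Σhalf²=0.037249
  +B: nom +38.800 → Σnom=70.400; wc +0.100/-0.010 → slack +0.363/-0.133; half-tol=0.055, Σhalf²=0.040274
  +C: nom +43.400 → Σnom=113.800; wc +0.020/-0.360 → slack +0.383/-0.493; half-tol=0.190, Σhalf²=0.076374
  -D: nom -14.280 → Σnom=99.520; wc +0.280/-0.280 → slack +0.663/-0.773; half-tol=0.280, Σhalf²=0.154774
  -E: nom -35.300 → Σnom=64.220; wc +0.380/-0.110 → slack +1.043/-0.883; half-tol=0.245, Σhalf²=0.214799
  +F: nom +42.600 → Σnom=106.820; wc +0.190/-0.190 → slack +1.233/-1.073; half-tol=0.190, Σhalf²=0.250899
  +G: nom +2.900 → Σnom=109.720; wc +0.488/-0.050 → slack +1.721/-1.123; half-tol=0.269, Σhalf²=0.323260
  +H: nom +37.130 → Σnom=146.850; wc +0.020/-0.470 → slack +1.741/-1.593; half-tol=0.245, Σhalf²=0.383285
  +I: nom +30.100 → Σnom=176.950; wc +0.430/-0.430 → slack +2.171/-2.023; half-tol=0.430, Σhalf²=0.568185
Nominal = 176.950. Worst-case = [176.950 - 2.023, 176.950 + 2.171] = [174.927, 179.121]. RSS = √0.568185 = 0.754.

nominal=176.950 wc=[174.927,179.121] rss=0.754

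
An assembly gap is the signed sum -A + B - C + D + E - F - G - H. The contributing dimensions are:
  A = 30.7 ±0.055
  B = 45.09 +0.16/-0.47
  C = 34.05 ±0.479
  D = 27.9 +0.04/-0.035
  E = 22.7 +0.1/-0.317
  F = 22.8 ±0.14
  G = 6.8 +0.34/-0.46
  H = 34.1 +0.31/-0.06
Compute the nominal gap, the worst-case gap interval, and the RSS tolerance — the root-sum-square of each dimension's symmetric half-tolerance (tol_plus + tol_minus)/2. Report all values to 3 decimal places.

Stack each dimension's contribution:
  -A: nom -30.700 → Σnom=-30.700; wc +0.055/-0.055 → slack +0.055/-0.055; half-tol=0.055, Σhalf²=0.003025
  +B: nom +45.090 → Σnom=14.390; wc +0.160/-0.470 → slack +0.215/-0.525; half-tol=0.315, Σhalf²=0.102250
  -C: nom -34.050 → Σnom=-19.660; wc +0.479/-0.479 → slack +0.694/-1.004; half-tol=0.479, Σhalf²=0.331691
  +D: nom +27.900 → Σnom=8.240; wc +0.040/-0.035 → slack +0.734/-1.039; half-tol=0.038, Σhalf²=0.333097
  +E: nom +22.700 → Σnom=30.940; wc +0.100/-0.317 → slack +0.834/-1.356; half-tol=0.209, Σhalf²=0.376569
  -F: nom -22.800 → Σnom=8.140; wc +0.140/-0.140 → slack +0.974/-1.496; half-tol=0.140, Σhalf²=0.396169
  -G: nom -6.800 → Σnom=1.340; wc +0.460/-0.340 → slack +1.434/-1.836; half-tol=0.400, Σhalf²=0.556169
  -H: nom -34.100 → Σnom=-32.760; wc +0.060/-0.310 → slack +1.494/-2.146; half-tol=0.185, Σhalf²=0.590394
Nominal = -32.760. Worst-case = [-32.760 - 2.146, -32.760 + 1.494] = [-34.906, -31.266]. RSS = √0.590394 = 0.768.

nominal=-32.760 wc=[-34.906,-31.266] rss=0.768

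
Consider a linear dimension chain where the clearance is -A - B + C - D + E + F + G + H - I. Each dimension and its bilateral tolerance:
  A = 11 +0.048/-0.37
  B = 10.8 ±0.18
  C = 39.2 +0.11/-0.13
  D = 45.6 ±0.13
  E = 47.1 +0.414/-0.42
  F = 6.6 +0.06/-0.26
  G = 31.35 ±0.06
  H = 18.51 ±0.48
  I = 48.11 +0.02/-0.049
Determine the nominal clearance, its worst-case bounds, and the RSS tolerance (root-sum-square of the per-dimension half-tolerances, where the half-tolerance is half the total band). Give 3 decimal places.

nominal=27.250 wc=[25.522,29.103] rss=0.736

Stack each dimension's contribution:
  -A: nom -11.000 → Σnom=-11.000; wc +0.370/-0.048 → slack +0.370/-0.048; half-tol=0.209, Σhalf²=0.043681
  -B: nom -10.800 → Σnom=-21.800; wc +0.180/-0.180 → slack +0.550/-0.228; half-tol=0.180, Σhalf²=0.076081
  +C: nom +39.200 → Σnom=17.400; wc +0.110/-0.130 → slack +0.660/-0.358; half-tol=0.120, Σhalf²=0.090481
  -D: nom -45.600 → Σnom=-28.200; wc +0.130/-0.130 → slack +0.790/-0.488; half-tol=0.130, Σhalf²=0.107381
  +E: nom +47.100 → Σnom=18.900; wc +0.414/-0.420 → slack +1.204/-0.908; half-tol=0.417, Σhalf²=0.281270
  +F: nom +6.600 → Σnom=25.500; wc +0.060/-0.260 → slack +1.264/-1.168; half-tol=0.160, Σhalf²=0.306870
  +G: nom +31.350 → Σnom=56.850; wc +0.060/-0.060 → slack +1.324/-1.228; half-tol=0.060, Σhalf²=0.310470
  +H: nom +18.510 → Σnom=75.360; wc +0.480/-0.480 → slack +1.804/-1.708; half-tol=0.480, Σhalf²=0.540870
  -I: nom -48.110 → Σnom=27.250; wc +0.049/-0.020 → slack +1.853/-1.728; half-tol=0.035, Σhalf²=0.542060
Nominal = 27.250. Worst-case = [27.250 - 1.728, 27.250 + 1.853] = [25.522, 29.103]. RSS = √0.542060 = 0.736.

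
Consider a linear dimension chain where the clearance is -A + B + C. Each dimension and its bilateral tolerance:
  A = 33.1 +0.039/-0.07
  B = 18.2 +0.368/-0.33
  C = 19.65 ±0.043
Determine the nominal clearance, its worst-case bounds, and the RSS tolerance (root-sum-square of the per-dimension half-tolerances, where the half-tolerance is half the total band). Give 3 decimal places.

nominal=4.750 wc=[4.338,5.231] rss=0.356

Stack each dimension's contribution:
  -A: nom -33.100 → Σnom=-33.100; wc +0.070/-0.039 → slack +0.070/-0.039; half-tol=0.055, Σhalf²=0.002970
  +B: nom +18.200 → Σnom=-14.900; wc +0.368/-0.330 → slack +0.438/-0.369; half-tol=0.349, Σhalf²=0.124771
  +C: nom +19.650 → Σnom=4.750; wc +0.043/-0.043 → slack +0.481/-0.412; half-tol=0.043, Σhalf²=0.126620
Nominal = 4.750. Worst-case = [4.750 - 0.412, 4.750 + 0.481] = [4.338, 5.231]. RSS = √0.126620 = 0.356.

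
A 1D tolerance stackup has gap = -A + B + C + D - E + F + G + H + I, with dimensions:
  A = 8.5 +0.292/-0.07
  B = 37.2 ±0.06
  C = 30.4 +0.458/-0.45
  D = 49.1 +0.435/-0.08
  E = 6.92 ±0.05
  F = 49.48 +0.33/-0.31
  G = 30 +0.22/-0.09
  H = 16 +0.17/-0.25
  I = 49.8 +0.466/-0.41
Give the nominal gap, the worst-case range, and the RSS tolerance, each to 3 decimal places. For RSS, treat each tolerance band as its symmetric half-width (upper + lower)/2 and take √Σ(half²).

Stack each dimension's contribution:
  -A: nom -8.500 → Σnom=-8.500; wc +0.070/-0.292 → slack +0.070/-0.292; half-tol=0.181, Σhalf²=0.032761
  +B: nom +37.200 → Σnom=28.700; wc +0.060/-0.060 → slack +0.130/-0.352; half-tol=0.060, Σhalf²=0.036361
  +C: nom +30.400 → Σnom=59.100; wc +0.458/-0.450 → slack +0.588/-0.802; half-tol=0.454, Σhalf²=0.242477
  +D: nom +49.100 → Σnom=108.200; wc +0.435/-0.080 → slack +1.023/-0.882; half-tol=0.258, Σhalf²=0.308783
  -E: nom -6.920 → Σnom=101.280; wc +0.050/-0.050 → slack +1.073/-0.932; half-tol=0.050, Σhalf²=0.311283
  +F: nom +49.480 → Σnom=150.760; wc +0.330/-0.310 → slack +1.403/-1.242; half-tol=0.320, Σhalf²=0.413683
  +G: nom +30.000 → Σnom=180.760; wc +0.220/-0.090 → slack +1.623/-1.332; half-tol=0.155, Σhalf²=0.437708
  +H: nom +16.000 → Σnom=196.760; wc +0.170/-0.250 → slack +1.793/-1.582; half-tol=0.210, Σhalf²=0.481808
  +I: nom +49.800 → Σnom=246.560; wc +0.466/-0.410 → slack +2.259/-1.992; half-tol=0.438, Σhalf²=0.673652
Nominal = 246.560. Worst-case = [246.560 - 1.992, 246.560 + 2.259] = [244.568, 248.819]. RSS = √0.673652 = 0.821.

nominal=246.560 wc=[244.568,248.819] rss=0.821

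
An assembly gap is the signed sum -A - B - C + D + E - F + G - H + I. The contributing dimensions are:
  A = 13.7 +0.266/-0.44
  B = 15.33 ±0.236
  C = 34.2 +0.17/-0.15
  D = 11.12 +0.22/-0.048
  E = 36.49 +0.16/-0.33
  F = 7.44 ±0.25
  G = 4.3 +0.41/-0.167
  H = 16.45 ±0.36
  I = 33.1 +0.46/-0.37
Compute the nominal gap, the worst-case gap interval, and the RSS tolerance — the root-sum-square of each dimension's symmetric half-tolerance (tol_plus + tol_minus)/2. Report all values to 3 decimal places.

Stack each dimension's contribution:
  -A: nom -13.700 → Σnom=-13.700; wc +0.440/-0.266 → slack +0.440/-0.266; half-tol=0.353, Σhalf²=0.124609
  -B: nom -15.330 → Σnom=-29.030; wc +0.236/-0.236 → slack +0.676/-0.502; half-tol=0.236, Σhalf²=0.180305
  -C: nom -34.200 → Σnom=-63.230; wc +0.150/-0.170 → slack +0.826/-0.672; half-tol=0.160, Σhalf²=0.205905
  +D: nom +11.120 → Σnom=-52.110; wc +0.220/-0.048 → slack +1.046/-0.720; half-tol=0.134, Σhalf²=0.223861
  +E: nom +36.490 → Σnom=-15.620; wc +0.160/-0.330 → slack +1.206/-1.050; half-tol=0.245, Σhalf²=0.283886
  -F: nom -7.440 → Σnom=-23.060; wc +0.250/-0.250 → slack +1.456/-1.300; half-tol=0.250, Σhalf²=0.346386
  +G: nom +4.300 → Σnom=-18.760; wc +0.410/-0.167 → slack +1.866/-1.467; half-tol=0.288, Σhalf²=0.429618
  -H: nom -16.450 → Σnom=-35.210; wc +0.360/-0.360 → slack +2.226/-1.827; half-tol=0.360, Σhalf²=0.559218
  +I: nom +33.100 → Σnom=-2.110; wc +0.460/-0.370 → slack +2.686/-2.197; half-tol=0.415, Σhalf²=0.731443
Nominal = -2.110. Worst-case = [-2.110 - 2.197, -2.110 + 2.686] = [-4.307, 0.576]. RSS = √0.731443 = 0.855.

nominal=-2.110 wc=[-4.307,0.576] rss=0.855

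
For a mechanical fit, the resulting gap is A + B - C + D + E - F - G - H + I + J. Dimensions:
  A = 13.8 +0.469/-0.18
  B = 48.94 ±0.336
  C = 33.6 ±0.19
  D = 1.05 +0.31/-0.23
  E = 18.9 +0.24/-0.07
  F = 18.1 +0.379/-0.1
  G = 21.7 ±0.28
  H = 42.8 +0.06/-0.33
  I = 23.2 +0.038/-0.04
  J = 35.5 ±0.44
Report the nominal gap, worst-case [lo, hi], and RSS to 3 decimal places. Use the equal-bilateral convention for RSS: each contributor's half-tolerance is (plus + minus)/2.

Stack each dimension's contribution:
  +A: nom +13.800 → Σnom=13.800; wc +0.469/-0.180 → slack +0.469/-0.180; half-tol=0.325, Σhalf²=0.105300
  +B: nom +48.940 → Σnom=62.740; wc +0.336/-0.336 → slack +0.805/-0.516; half-tol=0.336, Σhalf²=0.218196
  -C: nom -33.600 → Σnom=29.140; wc +0.190/-0.190 → slack +0.995/-0.706; half-tol=0.190, Σhalf²=0.254296
  +D: nom +1.050 → Σnom=30.190; wc +0.310/-0.230 → slack +1.305/-0.936; half-tol=0.270, Σhalf²=0.327196
  +E: nom +18.900 → Σnom=49.090; wc +0.240/-0.070 → slack +1.545/-1.006; half-tol=0.155, Σhalf²=0.351221
  -F: nom -18.100 → Σnom=30.990; wc +0.100/-0.379 → slack +1.645/-1.385; half-tol=0.239, Σhalf²=0.408582
  -G: nom -21.700 → Σnom=9.290; wc +0.280/-0.280 → slack +1.925/-1.665; half-tol=0.280, Σhalf²=0.486982
  -H: nom -42.800 → Σnom=-33.510; wc +0.330/-0.060 → slack +2.255/-1.725; half-tol=0.195, Σhalf²=0.525007
  +I: nom +23.200 → Σnom=-10.310; wc +0.038/-0.040 → slack +2.293/-1.765; half-tol=0.039, Σhalf²=0.526528
  +J: nom +35.500 → Σnom=25.190; wc +0.440/-0.440 → slack +2.733/-2.205; half-tol=0.440, Σhalf²=0.720128
Nominal = 25.190. Worst-case = [25.190 - 2.205, 25.190 + 2.733] = [22.985, 27.923]. RSS = √0.720128 = 0.849.

nominal=25.190 wc=[22.985,27.923] rss=0.849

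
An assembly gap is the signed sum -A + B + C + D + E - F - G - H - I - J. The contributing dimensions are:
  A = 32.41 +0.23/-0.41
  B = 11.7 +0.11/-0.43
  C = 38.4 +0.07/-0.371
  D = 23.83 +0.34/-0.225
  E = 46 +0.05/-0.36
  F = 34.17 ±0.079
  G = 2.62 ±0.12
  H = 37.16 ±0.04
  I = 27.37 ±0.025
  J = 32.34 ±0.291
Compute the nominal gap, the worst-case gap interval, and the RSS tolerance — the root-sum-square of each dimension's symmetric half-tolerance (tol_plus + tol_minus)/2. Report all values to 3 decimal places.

nominal=-46.140 wc=[-48.311,-44.605] rss=0.673

Stack each dimension's contribution:
  -A: nom -32.410 → Σnom=-32.410; wc +0.410/-0.230 → slack +0.410/-0.230; half-tol=0.320, Σhalf²=0.102400
  +B: nom +11.700 → Σnom=-20.710; wc +0.110/-0.430 → slack +0.520/-0.660; half-tol=0.270, Σhalf²=0.175300
  +C: nom +38.400 → Σnom=17.690; wc +0.070/-0.371 → slack +0.590/-1.031; half-tol=0.221, Σhalf²=0.223920
  +D: nom +23.830 → Σnom=41.520; wc +0.340/-0.225 → slack +0.930/-1.256; half-tol=0.283, Σhalf²=0.303727
  +E: nom +46.000 → Σnom=87.520; wc +0.050/-0.360 → slack +0.980/-1.616; half-tol=0.205, Σhalf²=0.345751
  -F: nom -34.170 → Σnom=53.350; wc +0.079/-0.079 → slack +1.059/-1.695; half-tol=0.079, Σhalf²=0.351992
  -G: nom -2.620 → Σnom=50.730; wc +0.120/-0.120 → slack +1.179/-1.815; half-tol=0.120, Σhalf²=0.366393
  -H: nom -37.160 → Σnom=13.570; wc +0.040/-0.040 → slack +1.219/-1.855; half-tol=0.040, Σhalf²=0.367993
  -I: nom -27.370 → Σnom=-13.800; wc +0.025/-0.025 → slack +1.244/-1.880; half-tol=0.025, Σhalf²=0.368617
  -J: nom -32.340 → Σnom=-46.140; wc +0.291/-0.291 → slack +1.535/-2.171; half-tol=0.291, Σhalf²=0.453298
Nominal = -46.140. Worst-case = [-46.140 - 2.171, -46.140 + 1.535] = [-48.311, -44.605]. RSS = √0.453298 = 0.673.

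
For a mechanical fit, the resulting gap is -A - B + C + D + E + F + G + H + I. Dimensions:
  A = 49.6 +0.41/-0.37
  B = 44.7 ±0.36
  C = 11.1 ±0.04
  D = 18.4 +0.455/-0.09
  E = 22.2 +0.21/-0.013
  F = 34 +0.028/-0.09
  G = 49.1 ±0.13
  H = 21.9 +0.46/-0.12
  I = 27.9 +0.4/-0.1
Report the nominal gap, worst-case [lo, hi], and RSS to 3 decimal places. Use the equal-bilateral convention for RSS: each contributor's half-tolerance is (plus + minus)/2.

nominal=90.300 wc=[88.947,92.753] rss=0.733

Stack each dimension's contribution:
  -A: nom -49.600 → Σnom=-49.600; wc +0.370/-0.410 → slack +0.370/-0.410; half-tol=0.390, Σhalf²=0.152100
  -B: nom -44.700 → Σnom=-94.300; wc +0.360/-0.360 → slack +0.730/-0.770; half-tol=0.360, Σhalf²=0.281700
  +C: nom +11.100 → Σnom=-83.200; wc +0.040/-0.040 → slack +0.770/-0.810; half-tol=0.040, Σhalf²=0.283300
  +D: nom +18.400 → Σnom=-64.800; wc +0.455/-0.090 → slack +1.225/-0.900; half-tol=0.273, Σhalf²=0.357556
  +E: nom +22.200 → Σnom=-42.600; wc +0.210/-0.013 → slack +1.435/-0.913; half-tol=0.112, Σhalf²=0.369988
  +F: nom +34.000 → Σnom=-8.600; wc +0.028/-0.090 → slack +1.463/-1.003; half-tol=0.059, Σhalf²=0.373470
  +G: nom +49.100 → Σnom=40.500; wc +0.130/-0.130 → slack +1.593/-1.133; half-tol=0.130, Σhalf²=0.390370
  +H: nom +21.900 → Σnom=62.400; wc +0.460/-0.120 → slack +2.053/-1.253; half-tol=0.290, Σhalf²=0.474470
  +I: nom +27.900 → Σnom=90.300; wc +0.400/-0.100 → slack +2.453/-1.353; half-tol=0.250, Σhalf²=0.536970
Nominal = 90.300. Worst-case = [90.300 - 1.353, 90.300 + 2.453] = [88.947, 92.753]. RSS = √0.536970 = 0.733.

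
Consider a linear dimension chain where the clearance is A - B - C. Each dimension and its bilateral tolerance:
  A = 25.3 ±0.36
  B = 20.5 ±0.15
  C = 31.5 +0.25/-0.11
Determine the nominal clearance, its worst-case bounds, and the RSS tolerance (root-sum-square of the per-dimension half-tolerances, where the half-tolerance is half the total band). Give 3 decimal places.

Stack each dimension's contribution:
  +A: nom +25.300 → Σnom=25.300; wc +0.360/-0.360 → slack +0.360/-0.360; half-tol=0.360, Σhalf²=0.129600
  -B: nom -20.500 → Σnom=4.800; wc +0.150/-0.150 → slack +0.510/-0.510; half-tol=0.150, Σhalf²=0.152100
  -C: nom -31.500 → Σnom=-26.700; wc +0.110/-0.250 → slack +0.620/-0.760; half-tol=0.180, Σhalf²=0.184500
Nominal = -26.700. Worst-case = [-26.700 - 0.760, -26.700 + 0.620] = [-27.460, -26.080]. RSS = √0.184500 = 0.430.

nominal=-26.700 wc=[-27.460,-26.080] rss=0.430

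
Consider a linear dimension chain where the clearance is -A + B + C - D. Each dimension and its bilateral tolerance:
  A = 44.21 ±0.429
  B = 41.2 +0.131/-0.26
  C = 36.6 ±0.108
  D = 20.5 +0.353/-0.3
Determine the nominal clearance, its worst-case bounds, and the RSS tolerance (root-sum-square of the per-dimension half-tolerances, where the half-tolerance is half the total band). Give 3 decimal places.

Stack each dimension's contribution:
  -A: nom -44.210 → Σnom=-44.210; wc +0.429/-0.429 → slack +0.429/-0.429; half-tol=0.429, Σhalf²=0.184041
  +B: nom +41.200 → Σnom=-3.010; wc +0.131/-0.260 → slack +0.560/-0.689; half-tol=0.196, Σhalf²=0.222261
  +C: nom +36.600 → Σnom=33.590; wc +0.108/-0.108 → slack +0.668/-0.797; half-tol=0.108, Σhalf²=0.233925
  -D: nom -20.500 → Σnom=13.090; wc +0.300/-0.353 → slack +0.968/-1.150; half-tol=0.327, Σhalf²=0.340527
Nominal = 13.090. Worst-case = [13.090 - 1.150, 13.090 + 0.968] = [11.940, 14.058]. RSS = √0.340527 = 0.584.

nominal=13.090 wc=[11.940,14.058] rss=0.584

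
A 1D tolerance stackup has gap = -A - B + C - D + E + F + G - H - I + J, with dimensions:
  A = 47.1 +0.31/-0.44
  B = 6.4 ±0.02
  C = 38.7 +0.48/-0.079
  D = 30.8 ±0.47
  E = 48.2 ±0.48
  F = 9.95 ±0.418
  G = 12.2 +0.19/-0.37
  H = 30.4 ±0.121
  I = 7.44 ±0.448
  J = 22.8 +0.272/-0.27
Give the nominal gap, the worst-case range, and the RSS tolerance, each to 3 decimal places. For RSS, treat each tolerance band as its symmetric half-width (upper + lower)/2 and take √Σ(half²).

nominal=9.710 wc=[6.724,13.049] rss=1.101

Stack each dimension's contribution:
  -A: nom -47.100 → Σnom=-47.100; wc +0.440/-0.310 → slack +0.440/-0.310; half-tol=0.375, Σhalf²=0.140625
  -B: nom -6.400 → Σnom=-53.500; wc +0.020/-0.020 → slack +0.460/-0.330; half-tol=0.020, Σhalf²=0.141025
  +C: nom +38.700 → Σnom=-14.800; wc +0.480/-0.079 → slack +0.940/-0.409; half-tol=0.279, Σhalf²=0.219145
  -D: nom -30.800 → Σnom=-45.600; wc +0.470/-0.470 → slack +1.410/-0.879; half-tol=0.470, Σhalf²=0.440045
  +E: nom +48.200 → Σnom=2.600; wc +0.480/-0.480 → slack +1.890/-1.359; half-tol=0.480, Σhalf²=0.670445
  +F: nom +9.950 → Σnom=12.550; wc +0.418/-0.418 → slack +2.308/-1.777; half-tol=0.418, Σhalf²=0.845169
  +G: nom +12.200 → Σnom=24.750; wc +0.190/-0.370 → slack +2.498/-2.147; half-tol=0.280, Σhalf²=0.923569
  -H: nom -30.400 → Σnom=-5.650; wc +0.121/-0.121 → slack +2.619/-2.268; half-tol=0.121, Σhalf²=0.938210
  -I: nom -7.440 → Σnom=-13.090; wc +0.448/-0.448 → slack +3.067/-2.716; half-tol=0.448, Σhalf²=1.138914
  +J: nom +22.800 → Σnom=9.710; wc +0.272/-0.270 → slack +3.339/-2.986; half-tol=0.271, Σhalf²=1.212355
Nominal = 9.710. Worst-case = [9.710 - 2.986, 9.710 + 3.339] = [6.724, 13.049]. RSS = √1.212355 = 1.101.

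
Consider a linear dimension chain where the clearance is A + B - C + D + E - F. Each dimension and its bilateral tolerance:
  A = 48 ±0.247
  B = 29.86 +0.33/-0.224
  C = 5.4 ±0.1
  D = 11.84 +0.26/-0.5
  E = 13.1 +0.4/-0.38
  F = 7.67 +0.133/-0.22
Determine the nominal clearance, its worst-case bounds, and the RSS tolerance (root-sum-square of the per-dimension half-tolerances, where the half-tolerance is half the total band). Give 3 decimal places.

nominal=89.730 wc=[88.146,91.287] rss=0.689

Stack each dimension's contribution:
  +A: nom +48.000 → Σnom=48.000; wc +0.247/-0.247 → slack +0.247/-0.247; half-tol=0.247, Σhalf²=0.061009
  +B: nom +29.860 → Σnom=77.860; wc +0.330/-0.224 → slack +0.577/-0.471; half-tol=0.277, Σhalf²=0.137738
  -C: nom -5.400 → Σnom=72.460; wc +0.100/-0.100 → slack +0.677/-0.571; half-tol=0.100, Σhalf²=0.147738
  +D: nom +11.840 → Σnom=84.300; wc +0.260/-0.500 → slack +0.937/-1.071; half-tol=0.380, Σhalf²=0.292138
  +E: nom +13.100 → Σnom=97.400; wc +0.400/-0.380 → slack +1.337/-1.451; half-tol=0.390, Σhalf²=0.444238
  -F: nom -7.670 → Σnom=89.730; wc +0.220/-0.133 → slack +1.557/-1.584; half-tol=0.176, Σhalf²=0.475390
Nominal = 89.730. Worst-case = [89.730 - 1.584, 89.730 + 1.557] = [88.146, 91.287]. RSS = √0.475390 = 0.689.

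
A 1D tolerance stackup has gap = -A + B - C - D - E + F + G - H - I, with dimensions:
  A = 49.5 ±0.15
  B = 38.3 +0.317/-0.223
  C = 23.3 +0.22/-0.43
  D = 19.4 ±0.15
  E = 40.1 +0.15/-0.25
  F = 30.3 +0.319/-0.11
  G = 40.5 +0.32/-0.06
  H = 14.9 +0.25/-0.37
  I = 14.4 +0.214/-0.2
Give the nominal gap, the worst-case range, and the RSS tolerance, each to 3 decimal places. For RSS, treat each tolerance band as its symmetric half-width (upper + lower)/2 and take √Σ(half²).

nominal=-52.500 wc=[-54.027,-49.994] rss=0.696

Stack each dimension's contribution:
  -A: nom -49.500 → Σnom=-49.500; wc +0.150/-0.150 → slack +0.150/-0.150; half-tol=0.150, Σhalf²=0.022500
  +B: nom +38.300 → Σnom=-11.200; wc +0.317/-0.223 → slack +0.467/-0.373; half-tol=0.270, Σhalf²=0.095400
  -C: nom -23.300 → Σnom=-34.500; wc +0.430/-0.220 → slack +0.897/-0.593; half-tol=0.325, Σhalf²=0.201025
  -D: nom -19.400 → Σnom=-53.900; wc +0.150/-0.150 → slack +1.047/-0.743; half-tol=0.150, Σhalf²=0.223525
  -E: nom -40.100 → Σnom=-94.000; wc +0.250/-0.150 → slack +1.297/-0.893; half-tol=0.200, Σhalf²=0.263525
  +F: nom +30.300 → Σnom=-63.700; wc +0.319/-0.110 → slack +1.616/-1.003; half-tol=0.214, Σhalf²=0.309535
  +G: nom +40.500 → Σnom=-23.200; wc +0.320/-0.060 → slack +1.936/-1.063; half-tol=0.190, Σhalf²=0.345635
  -H: nom -14.900 → Σnom=-38.100; wc +0.370/-0.250 → slack +2.306/-1.313; half-tol=0.310, Σhalf²=0.441735
  -I: nom -14.400 → Σnom=-52.500; wc +0.200/-0.214 → slack +2.506/-1.527; half-tol=0.207, Σhalf²=0.484584
Nominal = -52.500. Worst-case = [-52.500 - 1.527, -52.500 + 2.506] = [-54.027, -49.994]. RSS = √0.484584 = 0.696.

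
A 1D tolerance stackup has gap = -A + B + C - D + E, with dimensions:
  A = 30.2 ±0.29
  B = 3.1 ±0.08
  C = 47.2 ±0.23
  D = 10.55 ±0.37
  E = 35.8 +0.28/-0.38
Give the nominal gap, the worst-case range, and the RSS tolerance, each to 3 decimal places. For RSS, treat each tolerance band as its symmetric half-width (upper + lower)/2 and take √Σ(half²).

nominal=45.350 wc=[44.000,46.600] rss=0.624

Stack each dimension's contribution:
  -A: nom -30.200 → Σnom=-30.200; wc +0.290/-0.290 → slack +0.290/-0.290; half-tol=0.290, Σhalf²=0.084100
  +B: nom +3.100 → Σnom=-27.100; wc +0.080/-0.080 → slack +0.370/-0.370; half-tol=0.080, Σhalf²=0.090500
  +C: nom +47.200 → Σnom=20.100; wc +0.230/-0.230 → slack +0.600/-0.600; half-tol=0.230, Σhalf²=0.143400
  -D: nom -10.550 → Σnom=9.550; wc +0.370/-0.370 → slack +0.970/-0.970; half-tol=0.370, Σhalf²=0.280300
  +E: nom +35.800 → Σnom=45.350; wc +0.280/-0.380 → slack +1.250/-1.350; half-tol=0.330, Σhalf²=0.389200
Nominal = 45.350. Worst-case = [45.350 - 1.350, 45.350 + 1.250] = [44.000, 46.600]. RSS = √0.389200 = 0.624.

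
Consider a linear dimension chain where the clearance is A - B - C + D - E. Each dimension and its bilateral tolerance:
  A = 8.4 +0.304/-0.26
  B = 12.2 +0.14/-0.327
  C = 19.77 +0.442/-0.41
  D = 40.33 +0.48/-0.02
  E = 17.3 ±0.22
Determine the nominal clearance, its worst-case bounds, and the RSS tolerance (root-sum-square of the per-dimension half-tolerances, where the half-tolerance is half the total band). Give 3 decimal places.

nominal=-0.540 wc=[-1.622,1.201] rss=0.653

Stack each dimension's contribution:
  +A: nom +8.400 → Σnom=8.400; wc +0.304/-0.260 → slack +0.304/-0.260; half-tol=0.282, Σhalf²=0.079524
  -B: nom -12.200 → Σnom=-3.800; wc +0.327/-0.140 → slack +0.631/-0.400; half-tol=0.234, Σhalf²=0.134046
  -C: nom -19.770 → Σnom=-23.570; wc +0.410/-0.442 → slack +1.041/-0.842; half-tol=0.426, Σhalf²=0.315522
  +D: nom +40.330 → Σnom=16.760; wc +0.480/-0.020 → slack +1.521/-0.862; half-tol=0.250, Σhalf²=0.378022
  -E: nom -17.300 → Σnom=-0.540; wc +0.220/-0.220 → slack +1.741/-1.082; half-tol=0.220, Σhalf²=0.426422
Nominal = -0.540. Worst-case = [-0.540 - 1.082, -0.540 + 1.741] = [-1.622, 1.201]. RSS = √0.426422 = 0.653.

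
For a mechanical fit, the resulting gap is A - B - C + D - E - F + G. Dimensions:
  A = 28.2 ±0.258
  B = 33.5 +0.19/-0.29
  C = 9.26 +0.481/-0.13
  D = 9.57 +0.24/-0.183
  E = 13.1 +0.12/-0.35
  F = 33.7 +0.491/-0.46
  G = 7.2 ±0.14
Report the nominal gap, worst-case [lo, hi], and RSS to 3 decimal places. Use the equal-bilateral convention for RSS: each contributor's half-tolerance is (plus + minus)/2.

Stack each dimension's contribution:
  +A: nom +28.200 → Σnom=28.200; wc +0.258/-0.258 → slack +0.258/-0.258; half-tol=0.258, Σhalf²=0.066564
  -B: nom -33.500 → Σnom=-5.300; wc +0.290/-0.190 → slack +0.548/-0.448; half-tol=0.240, Σhalf²=0.124164
  -C: nom -9.260 → Σnom=-14.560; wc +0.130/-0.481 → slack +0.678/-0.929; half-tol=0.305, Σhalf²=0.217494
  +D: nom +9.570 → Σnom=-4.990; wc +0.240/-0.183 → slack +0.918/-1.112; half-tol=0.211, Σhalf²=0.262226
  -E: nom -13.100 → Σnom=-18.090; wc +0.350/-0.120 → slack +1.268/-1.232; half-tol=0.235, Σhalf²=0.317451
  -F: nom -33.700 → Σnom=-51.790; wc +0.460/-0.491 → slack +1.728/-1.723; half-tol=0.476, Σhalf²=0.543552
  +G: nom +7.200 → Σnom=-44.590; wc +0.140/-0.140 → slack +1.868/-1.863; half-tol=0.140, Σhalf²=0.563152
Nominal = -44.590. Worst-case = [-44.590 - 1.863, -44.590 + 1.868] = [-46.453, -42.722]. RSS = √0.563152 = 0.750.

nominal=-44.590 wc=[-46.453,-42.722] rss=0.750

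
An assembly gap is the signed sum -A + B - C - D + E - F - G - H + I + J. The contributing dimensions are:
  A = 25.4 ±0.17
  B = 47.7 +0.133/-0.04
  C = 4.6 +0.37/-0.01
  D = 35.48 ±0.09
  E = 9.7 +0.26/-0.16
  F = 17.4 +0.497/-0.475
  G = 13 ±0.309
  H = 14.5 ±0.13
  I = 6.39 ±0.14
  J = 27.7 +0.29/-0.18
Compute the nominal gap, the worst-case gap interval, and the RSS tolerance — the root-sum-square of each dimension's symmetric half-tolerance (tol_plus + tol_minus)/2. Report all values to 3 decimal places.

Stack each dimension's contribution:
  -A: nom -25.400 → Σnom=-25.400; wc +0.170/-0.170 → slack +0.170/-0.170; half-tol=0.170, Σhalf²=0.028900
  +B: nom +47.700 → Σnom=22.300; wc +0.133/-0.040 → slack +0.303/-0.210; half-tol=0.087, Σhalf²=0.036382
  -C: nom -4.600 → Σnom=17.700; wc +0.010/-0.370 → slack +0.313/-0.580; half-tol=0.190, Σhalf²=0.072482
  -D: nom -35.480 → Σnom=-17.780; wc +0.090/-0.090 → slack +0.403/-0.670; half-tol=0.090, Σhalf²=0.080582
  +E: nom +9.700 → Σnom=-8.080; wc +0.260/-0.160 → slack +0.663/-0.830; half-tol=0.210, Σhalf²=0.124682
  -F: nom -17.400 → Σnom=-25.480; wc +0.475/-0.497 → slack +1.138/-1.327; half-tol=0.486, Σhalf²=0.360878
  -G: nom -13.000 → Σnom=-38.480; wc +0.309/-0.309 → slack +1.447/-1.636; half-tol=0.309, Σhalf²=0.456359
  -H: nom -14.500 → Σnom=-52.980; wc +0.130/-0.130 → slack +1.577/-1.766; half-tol=0.130, Σhalf²=0.473259
  +I: nom +6.390 → Σnom=-46.590; wc +0.140/-0.140 → slack +1.717/-1.906; half-tol=0.140, Σhalf²=0.492859
  +J: nom +27.700 → Σnom=-18.890; wc +0.290/-0.180 → slack +2.007/-2.086; half-tol=0.235, Σhalf²=0.548084
Nominal = -18.890. Worst-case = [-18.890 - 2.086, -18.890 + 2.007] = [-20.976, -16.883]. RSS = √0.548084 = 0.740.

nominal=-18.890 wc=[-20.976,-16.883] rss=0.740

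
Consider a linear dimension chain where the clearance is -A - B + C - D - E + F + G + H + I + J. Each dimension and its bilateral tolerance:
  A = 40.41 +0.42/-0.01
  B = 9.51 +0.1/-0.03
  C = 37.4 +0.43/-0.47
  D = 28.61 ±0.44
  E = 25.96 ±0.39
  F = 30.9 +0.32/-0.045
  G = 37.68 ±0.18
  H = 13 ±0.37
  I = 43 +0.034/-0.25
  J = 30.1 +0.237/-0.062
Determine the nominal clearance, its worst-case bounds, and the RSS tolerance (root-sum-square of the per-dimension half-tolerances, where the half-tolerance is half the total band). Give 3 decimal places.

nominal=87.590 wc=[84.863,90.031] rss=0.919

Stack each dimension's contribution:
  -A: nom -40.410 → Σnom=-40.410; wc +0.010/-0.420 → slack +0.010/-0.420; half-tol=0.215, Σhalf²=0.046225
  -B: nom -9.510 → Σnom=-49.920; wc +0.030/-0.100 → slack +0.040/-0.520; half-tol=0.065, Σhalf²=0.050450
  +C: nom +37.400 → Σnom=-12.520; wc +0.430/-0.470 → slack +0.470/-0.990; half-tol=0.450, Σhalf²=0.252950
  -D: nom -28.610 → Σnom=-41.130; wc +0.440/-0.440 → slack +0.910/-1.430; half-tol=0.440, Σhalf²=0.446550
  -E: nom -25.960 → Σnom=-67.090; wc +0.390/-0.390 → slack +1.300/-1.820; half-tol=0.390, Σhalf²=0.598650
  +F: nom +30.900 → Σnom=-36.190; wc +0.320/-0.045 → slack +1.620/-1.865; half-tol=0.182, Σhalf²=0.631956
  +G: nom +37.680 → Σnom=1.490; wc +0.180/-0.180 → slack +1.800/-2.045; half-tol=0.180, Σhalf²=0.664356
  +H: nom +13.000 → Σnom=14.490; wc +0.370/-0.370 → slack +2.170/-2.415; half-tol=0.370, Σhalf²=0.801256
  +I: nom +43.000 → Σnom=57.490; wc +0.034/-0.250 → slack +2.204/-2.665; half-tol=0.142, Σhalf²=0.821420
  +J: nom +30.100 → Σnom=87.590; wc +0.237/-0.062 → slack +2.441/-2.727; half-tol=0.149, Σhalf²=0.843770
Nominal = 87.590. Worst-case = [87.590 - 2.727, 87.590 + 2.441] = [84.863, 90.031]. RSS = √0.843770 = 0.919.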